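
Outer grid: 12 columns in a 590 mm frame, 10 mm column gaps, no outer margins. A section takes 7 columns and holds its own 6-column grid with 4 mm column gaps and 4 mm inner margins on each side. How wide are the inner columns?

590 − 11·10 = 480; ÷12 gives c = 40 mm.
7 columns plus 6 column gaps: 280 + 60 = 340 mm.
Inner content = 340 − 2·4 = 332 mm.
6d + 5·4 = 332 → 6d = 312 → d = 52 mm.

52 mm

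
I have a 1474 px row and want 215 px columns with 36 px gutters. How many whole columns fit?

6 columns

6 columns: 6·215 + 5·36 = 1470 px ≤ 1474.
7 columns: 1721 px > 1474. So 6.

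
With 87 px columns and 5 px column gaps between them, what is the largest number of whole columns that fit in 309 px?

Each extra column adds 87 + 5 = 92 px.
(309 + 5) / 92 = 3.41, so 3 columns fit.

3 columns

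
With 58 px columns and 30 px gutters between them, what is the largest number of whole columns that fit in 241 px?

3 columns

Each extra column adds 58 + 30 = 88 px.
(241 + 30) / 88 = 3.08, so 3 columns fit.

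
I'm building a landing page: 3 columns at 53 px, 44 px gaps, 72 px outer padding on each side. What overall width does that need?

Adding margins, columns and gutters: 144 + 159 + 88 = 391 px.

391 px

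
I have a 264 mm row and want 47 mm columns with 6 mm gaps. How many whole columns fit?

5 columns

5 columns: 5·47 + 4·6 = 259 mm ≤ 264.
6 columns: 312 mm > 264. So 5.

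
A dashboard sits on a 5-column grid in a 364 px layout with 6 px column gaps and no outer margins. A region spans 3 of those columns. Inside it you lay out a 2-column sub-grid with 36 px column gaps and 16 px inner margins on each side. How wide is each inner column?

74 px

5c + 4·6 = 364 → 5c = 340 → c = 68 px.
Span of 3: 3·68 + 2·6 = 204 + 12 = 216 px.
Inner content = 216 − 2·16 = 184 px.
2d + 1·36 = 184 → 2d = 148 → d = 74 px.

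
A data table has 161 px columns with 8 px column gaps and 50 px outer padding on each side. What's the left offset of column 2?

Before column 2: the margin + 1 column + 1 column gap.
Offset = 50 + 1·(161 + 8) = 50 + 169 = 219 px.

219 px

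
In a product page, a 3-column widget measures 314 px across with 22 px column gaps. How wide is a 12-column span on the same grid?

3 columns + 2 column gaps: 3c + 2·22 = 314.
3c = 314 − 44 = 270, so c = 90 px.
12 columns plus 11 column gaps: 1080 + 242 = 1322 px.

1322 px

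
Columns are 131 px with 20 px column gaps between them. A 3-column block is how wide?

3 columns plus 2 column gaps: 393 + 40 = 433 px.

433 px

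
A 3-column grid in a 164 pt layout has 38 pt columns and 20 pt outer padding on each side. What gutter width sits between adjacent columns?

5 pt

Take off 40 pt of margins, leaving 124 pt.
Columns use 114 pt, leaving 10 pt across 2 gutters = 5 pt each.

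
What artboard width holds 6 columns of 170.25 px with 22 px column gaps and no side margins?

1131.5 px

Artboard = 6·170.25 + 5·22 = 1021.5 + 110 = 1131.5 px.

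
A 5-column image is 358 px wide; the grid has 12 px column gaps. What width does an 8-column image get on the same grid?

580 px

5c + 4·12 = 358 → 5c = 310 → c = 62 px.
8-column span = 8·62 + 7·12 = 580 px.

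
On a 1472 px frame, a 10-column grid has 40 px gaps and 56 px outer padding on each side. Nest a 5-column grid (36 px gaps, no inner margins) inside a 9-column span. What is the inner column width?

215.2 px

Outer content = 1472 − 2·56 = 1360 px.
10c + 9·40 = 1360 → 10c = 1000 → c = 100 px.
9 columns plus 8 gaps: 900 + 320 = 1220 px.
5d + 4·36 = 1220 → 5d = 1076 → d = 215.2 px.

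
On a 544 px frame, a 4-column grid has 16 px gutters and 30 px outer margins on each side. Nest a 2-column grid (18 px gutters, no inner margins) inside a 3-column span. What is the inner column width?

170.5 px

Take off 60 px of margins, leaving 484 px.
484 − 3·16 = 436; ÷4 gives c = 109 px.
Span of 3: 3·109 + 2·16 = 327 + 32 = 359 px.
2 columns + 1 gutter: 2d + 1·18 = 359.
2d = 359 − 18 = 341, so d = 170.5 px.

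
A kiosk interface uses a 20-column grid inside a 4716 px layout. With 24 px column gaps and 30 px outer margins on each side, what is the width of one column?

Content width = 4716 − 2·30 = 4656 px.
Subtracting 19 column gaps of 24 leaves 4200 for 20 columns, so c = 210 px.

210 px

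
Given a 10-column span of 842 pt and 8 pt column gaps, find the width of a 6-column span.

502 pt

10 columns + 9 column gaps: 10c + 9·8 = 842.
10c = 842 − 72 = 770, so c = 77 pt.
Span of 6: 6·77 + 5·8 = 462 + 40 = 502 pt.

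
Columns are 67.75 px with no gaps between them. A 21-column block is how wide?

With no gaps, 21 columns span 21·67.75 = 1422.75 px.

1422.75 px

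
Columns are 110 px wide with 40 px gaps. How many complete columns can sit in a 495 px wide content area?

Each extra column adds 110 + 40 = 150 px.
(495 + 40) / 150 = 3.57, so 3 columns fit.

3 columns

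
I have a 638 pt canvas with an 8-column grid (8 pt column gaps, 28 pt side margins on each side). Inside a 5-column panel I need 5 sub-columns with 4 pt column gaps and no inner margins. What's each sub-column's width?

Inside the margins: 638 − 56 = 582 pt.
Subtracting 7 column gaps of 8 leaves 526 for 8 columns, so c = 65.75 pt.
5 columns plus 4 column gaps: 328.75 + 32 = 360.75 pt.
5 columns + 4 column gaps: 5d + 4·4 = 360.75.
5d = 360.75 − 16 = 344.75, so d = 68.95 pt.

68.95 pt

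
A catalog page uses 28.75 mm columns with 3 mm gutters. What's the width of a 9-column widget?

9-column span = 9·28.75 + 8·3 = 282.75 mm.

282.75 mm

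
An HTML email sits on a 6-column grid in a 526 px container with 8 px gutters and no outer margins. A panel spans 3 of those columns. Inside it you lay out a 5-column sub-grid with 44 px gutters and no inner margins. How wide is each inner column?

16.6 px

Subtracting 5 gutters of 8 leaves 486 for 6 columns, so c = 81 px.
Span of 3: 3·81 + 2·8 = 243 + 16 = 259 px.
5 columns + 4 gutters: 5d + 4·44 = 259.
5d = 259 − 176 = 83, so d = 16.6 px.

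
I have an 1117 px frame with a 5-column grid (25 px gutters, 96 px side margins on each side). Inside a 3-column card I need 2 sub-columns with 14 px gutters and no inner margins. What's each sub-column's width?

Take off 192 px of margins, leaving 925 px.
5c + 4·25 = 925 → 5c = 825 → c = 165 px.
3 columns plus 2 gutters: 495 + 50 = 545 px.
2 columns + 1 gutter: 2d + 1·14 = 545.
2d = 545 − 14 = 531, so d = 265.5 px.

265.5 px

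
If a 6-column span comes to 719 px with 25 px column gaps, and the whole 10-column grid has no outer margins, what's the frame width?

719 − 5·25 = 594; ÷6 gives c = 99 px.
Total width: 10·99 + 9·25 = 1215 px.

1215 px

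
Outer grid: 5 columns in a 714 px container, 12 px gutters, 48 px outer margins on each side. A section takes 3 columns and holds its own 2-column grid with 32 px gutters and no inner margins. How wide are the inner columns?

Take off 96 px of margins, leaving 618 px.
618 − 4·12 = 570; ÷5 gives c = 114 px.
3-column span = 3·114 + 2·12 = 366 px.
2d + 1·32 = 366 → 2d = 334 → d = 167 px.

167 px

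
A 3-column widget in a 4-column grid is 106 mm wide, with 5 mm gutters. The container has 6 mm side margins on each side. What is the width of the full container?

155 mm

Subtracting 2 gutters of 5 leaves 96 for 3 columns, so c = 32 mm.
Adding margins, columns and gutters: 12 + 128 + 15 = 155 mm.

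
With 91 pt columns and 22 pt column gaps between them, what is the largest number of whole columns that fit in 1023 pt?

9 columns: 9·91 + 8·22 = 995 pt ≤ 1023.
10 columns: 1108 pt > 1023. So 9.

9 columns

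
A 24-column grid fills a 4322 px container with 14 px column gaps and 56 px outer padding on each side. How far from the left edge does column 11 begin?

1816 px

Take off 112 px of margins, leaving 4210 px.
24c + 23·14 = 4210 → 24c = 3888 → c = 162 px.
Column 11 starts at margin + 10·(column + gutter) = 56 + 10·176 = 1816 px.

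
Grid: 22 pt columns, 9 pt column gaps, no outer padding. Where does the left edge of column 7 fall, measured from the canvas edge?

186 pt

Each column+gutter stride is 31 pt; with no margin, 6 of them is 186 pt.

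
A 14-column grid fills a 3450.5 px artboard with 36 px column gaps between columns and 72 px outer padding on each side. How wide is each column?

Take off 144 px of margins, leaving 3306.5 px.
3306.5 − 13·36 = 2838.5; ÷14 gives c = 202.75 px.

202.75 px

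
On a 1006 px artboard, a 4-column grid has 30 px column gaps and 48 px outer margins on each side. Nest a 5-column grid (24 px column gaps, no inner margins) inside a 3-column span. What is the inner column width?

Subtract both margins: 1006 − 2·48 = 910 px.
4c + 3·30 = 910 → 4c = 820 → c = 205 px.
3-column span = 3·205 + 2·30 = 675 px.
Subtracting 4 column gaps of 24 leaves 579 for 5 columns, so d = 115.8 px.

115.8 px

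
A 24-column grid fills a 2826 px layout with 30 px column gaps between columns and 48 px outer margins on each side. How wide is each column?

Subtract both margins: 2826 − 2·48 = 2730 px.
Subtracting 23 column gaps of 30 leaves 2040 for 24 columns, so c = 85 px.

85 px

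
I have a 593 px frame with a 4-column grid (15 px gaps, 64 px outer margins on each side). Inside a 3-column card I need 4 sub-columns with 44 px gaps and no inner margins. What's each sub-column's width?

53.25 px

Inside the margins: 593 − 128 = 465 px.
Subtracting 3 gaps of 15 leaves 420 for 4 columns, so c = 105 px.
3-column span = 3·105 + 2·15 = 345 px.
4d + 3·44 = 345 → 4d = 213 → d = 53.25 px.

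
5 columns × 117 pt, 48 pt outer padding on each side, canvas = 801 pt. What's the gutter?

30 pt

Inside the margins: 801 − 96 = 705 pt.
5 columns take 5·117 = 585 pt; remaining 120 splits into 4 gutters.
g = 120 / 4 = 30 pt.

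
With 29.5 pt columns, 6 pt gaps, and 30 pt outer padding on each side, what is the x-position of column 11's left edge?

Each column+gutter stride is 35.5 pt; 10 of them past the 30 pt margin is 30 + 355 = 385 pt.

385 pt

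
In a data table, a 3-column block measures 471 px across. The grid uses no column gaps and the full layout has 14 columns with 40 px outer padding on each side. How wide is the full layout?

471 / 3 = 157 px per column.
Summing: 80 + 2198 = 2278 px.

2278 px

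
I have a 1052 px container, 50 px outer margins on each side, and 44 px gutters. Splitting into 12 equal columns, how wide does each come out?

Take off 100 px of margins, leaving 952 px.
12 columns + 11 gutters: 12c + 11·44 = 952.
12c = 952 − 484 = 468, so c = 39 px.

39 px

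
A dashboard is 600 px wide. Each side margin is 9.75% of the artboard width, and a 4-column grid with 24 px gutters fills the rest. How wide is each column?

Margins: 9.75% × 600 = 58.5 px each, so content = 600 − 117 = 483 px.
4c + 3·24 = 483 → 4c = 411 → c = 102.75 px.

102.75 px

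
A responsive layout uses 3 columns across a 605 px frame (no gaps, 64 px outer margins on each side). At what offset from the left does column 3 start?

Content = 605 − 2·64 = 477 px.
With no gaps, each column is 477/3 = 159 px.
Before column 3: the margin + 2 columns + 2 gaps.
Offset = 64 + 2·(159 + 0) = 64 + 318 = 382 px.

382 px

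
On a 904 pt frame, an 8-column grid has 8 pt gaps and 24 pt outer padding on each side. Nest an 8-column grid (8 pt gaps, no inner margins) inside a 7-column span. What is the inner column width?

86.5 pt

Subtract both margins: 904 − 2·24 = 856 pt.
Subtracting 7 gaps of 8 leaves 800 for 8 columns, so c = 100 pt.
7-column span = 7·100 + 6·8 = 748 pt.
748 − 7·8 = 692; ÷8 gives d = 86.5 pt.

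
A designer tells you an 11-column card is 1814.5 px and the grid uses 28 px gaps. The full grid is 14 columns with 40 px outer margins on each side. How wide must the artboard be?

2397 px

Subtracting 10 gaps of 28 leaves 1534.5 for 11 columns, so c = 139.5 px.
Total width: 2·40 + 14·139.5 + 13·28 = 2397 px.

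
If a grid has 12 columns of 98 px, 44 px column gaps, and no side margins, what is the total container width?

1660 px

Summing: 1176 + 484 = 1660 px.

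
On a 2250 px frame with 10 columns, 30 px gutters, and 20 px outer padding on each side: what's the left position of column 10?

2036 px

Inside the margins: 2250 − 40 = 2210 px.
Subtracting 9 gutters of 30 leaves 1940 for 10 columns, so c = 194 px.
Each column+gutter stride is 224 px; 9 of them past the 20 px margin is 20 + 2016 = 2036 px.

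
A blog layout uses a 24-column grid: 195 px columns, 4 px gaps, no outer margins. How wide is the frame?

Frame = 24·195 + 23·4 = 4680 + 92 = 4772 px.

4772 px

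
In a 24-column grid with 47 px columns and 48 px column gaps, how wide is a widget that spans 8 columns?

712 px

8 columns plus 7 column gaps: 376 + 336 = 712 px.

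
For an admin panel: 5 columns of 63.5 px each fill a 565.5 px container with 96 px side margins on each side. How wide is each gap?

14 px

Subtract both margins: 565.5 − 2·96 = 373.5 px.
Columns use 317.5 px, leaving 56 px across 4 gaps = 14 px each.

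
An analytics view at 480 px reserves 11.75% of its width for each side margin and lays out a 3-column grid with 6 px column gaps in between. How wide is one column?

118.4 px

Each margin = 11.75% of 480 = 56.4 px; content = 480 − 2·56.4 = 367.2 px.
3 columns + 2 column gaps: 3c + 2·6 = 367.2.
3c = 367.2 − 12 = 355.2, so c = 118.4 px.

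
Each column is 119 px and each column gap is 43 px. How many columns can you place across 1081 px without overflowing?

k columns need k·119 + (k−1)·43 = k·162 − 43.
k·162 − 43 ≤ 1081 → k ≤ 1124 / 162 ≈ 6.94, so k = 6.

6 columns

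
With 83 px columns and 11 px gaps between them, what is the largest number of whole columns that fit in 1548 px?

16 columns

16 columns: 16·83 + 15·11 = 1493 px ≤ 1548.
17 columns: 1587 px > 1548. So 16.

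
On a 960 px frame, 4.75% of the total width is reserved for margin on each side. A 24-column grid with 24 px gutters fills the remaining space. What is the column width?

13.2 px

Margins: 4.75% × 960 = 45.6 px each, so content = 960 − 91.2 = 868.8 px.
868.8 − 23·24 = 316.8; ÷24 gives c = 13.2 px.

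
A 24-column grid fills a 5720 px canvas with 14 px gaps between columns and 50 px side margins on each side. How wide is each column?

Take off 100 px of margins, leaving 5620 px.
Subtracting 23 gaps of 14 leaves 5298 for 24 columns, so c = 220.75 px.

220.75 px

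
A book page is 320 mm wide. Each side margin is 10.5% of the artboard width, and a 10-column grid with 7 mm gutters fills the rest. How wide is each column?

18.98 mm

Each margin = 10.5% of 320 = 33.6 mm; content = 320 − 2·33.6 = 252.8 mm.
10 columns + 9 gutters: 10c + 9·7 = 252.8.
10c = 252.8 − 63 = 189.8, so c = 18.98 mm.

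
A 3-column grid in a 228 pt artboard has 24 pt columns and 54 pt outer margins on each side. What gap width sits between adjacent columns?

Take off 108 pt of margins, leaving 120 pt.
Columns use 72 pt, leaving 48 pt across 2 gaps = 24 pt each.

24 pt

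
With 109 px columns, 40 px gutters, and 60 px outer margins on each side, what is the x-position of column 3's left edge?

358 px

Before column 3: the margin + 2 columns + 2 gutters.
Offset = 60 + 2·(109 + 40) = 60 + 298 = 358 px.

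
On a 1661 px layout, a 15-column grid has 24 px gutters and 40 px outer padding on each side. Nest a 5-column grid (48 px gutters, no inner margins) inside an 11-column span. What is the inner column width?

Inside the margins: 1661 − 80 = 1581 px.
15c + 14·24 = 1581 → 15c = 1245 → c = 83 px.
11 columns plus 10 gutters: 913 + 240 = 1153 px.
5d + 4·48 = 1153 → 5d = 961 → d = 192.2 px.

192.2 px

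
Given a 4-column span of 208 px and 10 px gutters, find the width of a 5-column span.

262.5 px

208 − 3·10 = 178; ÷4 gives c = 44.5 px.
5 columns plus 4 gutters: 222.5 + 40 = 262.5 px.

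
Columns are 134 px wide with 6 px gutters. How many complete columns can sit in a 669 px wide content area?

4 columns: 4·134 + 3·6 = 554 px ≤ 669.
5 columns: 694 px > 669. So 4.

4 columns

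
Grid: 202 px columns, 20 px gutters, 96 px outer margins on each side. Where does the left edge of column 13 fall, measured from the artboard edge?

Each column+gutter stride is 222 px; 12 of them past the 96 px margin is 96 + 2664 = 2760 px.

2760 px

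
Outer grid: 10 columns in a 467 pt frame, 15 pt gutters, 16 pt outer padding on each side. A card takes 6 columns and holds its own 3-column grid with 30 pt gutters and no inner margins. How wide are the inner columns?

65 pt

Outer content = 467 − 2·16 = 435 pt.
Subtracting 9 gutters of 15 leaves 300 for 10 columns, so c = 30 pt.
Span of 6: 6·30 + 5·15 = 180 + 75 = 255 pt.
Subtracting 2 gutters of 30 leaves 195 for 3 columns, so d = 65 pt.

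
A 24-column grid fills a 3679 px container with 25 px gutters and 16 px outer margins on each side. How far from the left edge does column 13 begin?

1852 px

Inside the margins: 3679 − 32 = 3647 px.
24c + 23·25 = 3647 → 24c = 3072 → c = 128 px.
Column 13 starts at margin + 12·(column + gutter) = 16 + 12·153 = 1852 px.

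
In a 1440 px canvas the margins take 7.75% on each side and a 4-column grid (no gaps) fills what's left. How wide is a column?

304.2 px

Margins: 7.75% × 1440 = 111.6 px each, so content = 1440 − 223.2 = 1216.8 px.
4c = 1216.8 → c = 304.2 px.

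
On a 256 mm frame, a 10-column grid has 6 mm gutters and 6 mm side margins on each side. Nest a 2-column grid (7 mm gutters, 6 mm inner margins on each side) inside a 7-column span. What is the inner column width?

Take off 12 mm of margins, leaving 244 mm.
10 columns + 9 gutters: 10c + 9·6 = 244.
10c = 244 − 54 = 190, so c = 19 mm.
7-column span = 7·19 + 6·6 = 169 mm.
Inner content = 169 − 2·6 = 157 mm.
2d + 1·7 = 157 → 2d = 150 → d = 75 mm.

75 mm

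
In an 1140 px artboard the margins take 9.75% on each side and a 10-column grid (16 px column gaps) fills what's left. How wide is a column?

77.37 px

Each margin = 9.75% of 1140 = 111.15 px; content = 1140 − 2·111.15 = 917.7 px.
Subtracting 9 column gaps of 16 leaves 773.7 for 10 columns, so c = 77.37 px.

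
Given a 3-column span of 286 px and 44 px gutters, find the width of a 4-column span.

396 px

3c + 2·44 = 286 → 3c = 198 → c = 66 px.
4-column span = 4·66 + 3·44 = 396 px.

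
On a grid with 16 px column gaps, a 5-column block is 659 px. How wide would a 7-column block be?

929 px

5 columns + 4 column gaps: 5c + 4·16 = 659.
5c = 659 − 64 = 595, so c = 119 px.
7-column span = 7·119 + 6·16 = 929 px.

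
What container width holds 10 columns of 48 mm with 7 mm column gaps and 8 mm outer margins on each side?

559 mm

Container = 2·8 + 10·48 + 9·7 = 16 + 480 + 63 = 559 mm.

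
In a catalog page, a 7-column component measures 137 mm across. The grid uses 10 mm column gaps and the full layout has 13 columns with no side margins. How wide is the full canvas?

7 columns + 6 column gaps: 7c + 6·10 = 137.
7c = 137 − 60 = 77, so c = 11 mm.
Canvas = 13·11 + 12·10 = 143 + 120 = 263 mm.

263 mm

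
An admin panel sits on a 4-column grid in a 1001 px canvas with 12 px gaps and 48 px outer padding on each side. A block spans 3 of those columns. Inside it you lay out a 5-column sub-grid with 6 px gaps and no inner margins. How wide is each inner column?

130.35 px

Take off 96 px of margins, leaving 905 px.
905 − 3·12 = 869; ÷4 gives c = 217.25 px.
3-column span = 3·217.25 + 2·12 = 675.75 px.
5 columns + 4 gaps: 5d + 4·6 = 675.75.
5d = 675.75 − 24 = 651.75, so d = 130.35 px.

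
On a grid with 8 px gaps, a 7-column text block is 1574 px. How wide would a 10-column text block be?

7c + 6·8 = 1574 → 7c = 1526 → c = 218 px.
10-column span = 10·218 + 9·8 = 2252 px.

2252 px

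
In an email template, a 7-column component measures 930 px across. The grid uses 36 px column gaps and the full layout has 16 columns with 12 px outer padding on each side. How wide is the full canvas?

930 − 6·36 = 714; ÷7 gives c = 102 px.
Canvas = 2·12 + 16·102 + 15·36 = 24 + 1632 + 540 = 2196 px.

2196 px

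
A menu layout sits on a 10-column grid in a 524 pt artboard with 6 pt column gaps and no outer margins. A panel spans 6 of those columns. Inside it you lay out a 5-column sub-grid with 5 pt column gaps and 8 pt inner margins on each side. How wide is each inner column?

55.2 pt

10 columns + 9 column gaps: 10c + 9·6 = 524.
10c = 524 − 54 = 470, so c = 47 pt.
6 columns plus 5 column gaps: 282 + 30 = 312 pt.
Inner content = 312 − 2·8 = 296 pt.
5d + 4·5 = 296 → 5d = 276 → d = 55.2 pt.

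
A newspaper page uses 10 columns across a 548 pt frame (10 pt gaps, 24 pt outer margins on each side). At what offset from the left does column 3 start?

126 pt

Take off 48 pt of margins, leaving 500 pt.
500 − 9·10 = 410; ÷10 gives c = 41 pt.
Each column+gutter stride is 51 pt; 2 of them past the 24 pt margin is 24 + 102 = 126 pt.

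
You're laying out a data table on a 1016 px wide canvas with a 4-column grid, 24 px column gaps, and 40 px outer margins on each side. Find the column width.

Subtract both margins: 1016 − 2·40 = 936 px.
Subtracting 3 column gaps of 24 leaves 864 for 4 columns, so c = 216 px.

216 px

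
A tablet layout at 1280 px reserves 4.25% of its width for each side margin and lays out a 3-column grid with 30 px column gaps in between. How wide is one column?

Each margin = 4.25% of 1280 = 54.4 px; content = 1280 − 2·54.4 = 1171.2 px.
3c + 2·30 = 1171.2 → 3c = 1111.2 → c = 370.4 px.

370.4 px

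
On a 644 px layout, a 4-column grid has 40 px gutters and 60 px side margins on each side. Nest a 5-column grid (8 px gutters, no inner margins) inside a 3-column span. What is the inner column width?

70.2 px

Subtract both margins: 644 − 2·60 = 524 px.
4c + 3·40 = 524 → 4c = 404 → c = 101 px.
3-column span = 3·101 + 2·40 = 383 px.
383 − 4·8 = 351; ÷5 gives d = 70.2 px.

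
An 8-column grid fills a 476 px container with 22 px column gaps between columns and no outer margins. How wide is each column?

Subtracting 7 column gaps of 22 leaves 322 for 8 columns, so c = 40.25 px.

40.25 px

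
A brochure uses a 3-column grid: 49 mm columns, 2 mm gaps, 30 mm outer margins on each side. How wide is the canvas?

Total width: 2·30 + 3·49 + 2·2 = 211 mm.

211 mm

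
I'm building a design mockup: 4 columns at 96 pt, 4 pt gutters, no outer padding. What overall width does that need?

Summing: 384 + 12 = 396 pt.

396 pt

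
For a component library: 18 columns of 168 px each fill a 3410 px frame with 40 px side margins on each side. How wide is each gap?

Subtract both margins: 3410 − 2·40 = 3330 px.
18·168 + 17g = 3330 → 17g = 306 → g = 18 px.

18 px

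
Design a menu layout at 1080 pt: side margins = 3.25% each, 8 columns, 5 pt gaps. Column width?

1080 × (1 − 2·3.25%) = 1080 × 93.5% = 1009.8 pt for the columns.
Subtracting 7 gaps of 5 leaves 974.8 for 8 columns, so c = 121.85 pt.

121.85 pt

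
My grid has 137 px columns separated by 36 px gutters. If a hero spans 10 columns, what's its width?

1694 px

10 columns plus 9 gutters: 1370 + 324 = 1694 px.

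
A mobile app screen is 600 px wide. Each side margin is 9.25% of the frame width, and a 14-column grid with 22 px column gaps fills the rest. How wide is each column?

600 × (1 − 2·9.25%) = 600 × 81.5% = 489 px for the columns.
Subtracting 13 column gaps of 22 leaves 203 for 14 columns, so c = 14.5 px.

14.5 px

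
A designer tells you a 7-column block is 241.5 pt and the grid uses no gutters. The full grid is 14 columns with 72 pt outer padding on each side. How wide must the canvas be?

627 pt

241.5 / 7 = 34.5 pt per column.
Canvas = 2·72 + 14·34.5 = 144 + 483 = 627 pt.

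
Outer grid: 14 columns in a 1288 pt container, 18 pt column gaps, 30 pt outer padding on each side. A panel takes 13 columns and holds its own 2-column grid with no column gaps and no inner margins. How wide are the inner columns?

Outer content = 1288 − 2·30 = 1228 pt.
1228 − 13·18 = 994; ÷14 gives c = 71 pt.
13-column span = 13·71 + 12·18 = 1139 pt.
With no column gaps, each column is 1139/2 = 569.5 pt.

569.5 pt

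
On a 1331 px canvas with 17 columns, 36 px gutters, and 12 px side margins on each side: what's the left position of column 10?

Inside the margins: 1331 − 24 = 1307 px.
1307 − 16·36 = 731; ÷17 gives c = 43 px.
Column 10 starts at margin + 9·(column + gutter) = 12 + 9·79 = 723 px.

723 px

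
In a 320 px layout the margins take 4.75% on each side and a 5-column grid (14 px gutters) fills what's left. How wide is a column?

Each margin = 4.75% of 320 = 15.2 px; content = 320 − 2·15.2 = 289.6 px.
5c + 4·14 = 289.6 → 5c = 233.6 → c = 46.72 px.

46.72 px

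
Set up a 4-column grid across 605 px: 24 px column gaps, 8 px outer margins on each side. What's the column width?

Content width = 605 − 2·8 = 589 px.
4c + 3·24 = 589 → 4c = 517 → c = 129.25 px.

129.25 px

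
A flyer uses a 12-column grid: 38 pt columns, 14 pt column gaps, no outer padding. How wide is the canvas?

610 pt

Canvas = 12·38 + 11·14 = 456 + 154 = 610 pt.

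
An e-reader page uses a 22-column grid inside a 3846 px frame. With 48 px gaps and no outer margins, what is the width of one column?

129 px

Subtracting 21 gaps of 48 leaves 2838 for 22 columns, so c = 129 px.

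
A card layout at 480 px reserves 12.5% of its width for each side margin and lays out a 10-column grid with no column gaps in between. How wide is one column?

36 px

Each margin = 12.5% of 480 = 60 px; content = 480 − 2·60 = 360 px.
10c = 360 → c = 36 px.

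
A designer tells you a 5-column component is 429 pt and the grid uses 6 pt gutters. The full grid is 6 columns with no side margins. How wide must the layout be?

516 pt

429 − 4·6 = 405; ÷5 gives c = 81 pt.
Total width: 6·81 + 5·6 = 516 pt.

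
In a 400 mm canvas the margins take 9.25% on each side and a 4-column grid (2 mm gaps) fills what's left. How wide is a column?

400 × (1 − 2·9.25%) = 400 × 81.5% = 326 mm for the columns.
4 columns + 3 gaps: 4c + 3·2 = 326.
4c = 326 − 6 = 320, so c = 80 mm.

80 mm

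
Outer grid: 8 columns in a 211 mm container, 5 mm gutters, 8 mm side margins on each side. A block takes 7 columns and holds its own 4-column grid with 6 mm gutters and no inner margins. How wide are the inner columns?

Outer content = 211 − 2·8 = 195 mm.
8c + 7·5 = 195 → 8c = 160 → c = 20 mm.
7 columns plus 6 gutters: 140 + 30 = 170 mm.
4d + 3·6 = 170 → 4d = 152 → d = 38 mm.

38 mm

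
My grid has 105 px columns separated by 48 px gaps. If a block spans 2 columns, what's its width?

258 px

2-column span = 2·105 + 1·48 = 258 px.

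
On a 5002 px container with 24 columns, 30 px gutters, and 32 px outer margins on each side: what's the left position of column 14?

2723 px

Subtract both margins: 5002 − 2·32 = 4938 px.
24c + 23·30 = 4938 → 24c = 4248 → c = 177 px.
Each column+gutter stride is 207 px; 13 of them past the 32 px margin is 32 + 2691 = 2723 px.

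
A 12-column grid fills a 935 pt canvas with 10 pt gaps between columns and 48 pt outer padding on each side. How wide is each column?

60.75 pt

Take off 96 pt of margins, leaving 839 pt.
839 − 11·10 = 729; ÷12 gives c = 60.75 pt.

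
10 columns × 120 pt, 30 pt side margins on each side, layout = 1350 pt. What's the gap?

Subtract both margins: 1350 − 2·30 = 1290 pt.
Columns use 1200 pt, leaving 90 pt across 9 gaps = 10 pt each.

10 pt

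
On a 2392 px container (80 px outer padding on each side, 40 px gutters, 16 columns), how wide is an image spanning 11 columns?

Inside the margins: 2392 − 160 = 2232 px.
Subtracting 15 gutters of 40 leaves 1632 for 16 columns, so c = 102 px.
11 columns plus 10 gutters: 1122 + 400 = 1522 px.

1522 px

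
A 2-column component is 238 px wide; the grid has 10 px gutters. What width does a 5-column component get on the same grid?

610 px

2 columns + 1 gutter: 2c + 1·10 = 238.
2c = 238 − 10 = 228, so c = 114 px.
5-column span = 5·114 + 4·10 = 610 px.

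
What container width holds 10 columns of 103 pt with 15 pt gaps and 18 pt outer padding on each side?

1201 pt

Container = 2·18 + 10·103 + 9·15 = 36 + 1030 + 135 = 1201 pt.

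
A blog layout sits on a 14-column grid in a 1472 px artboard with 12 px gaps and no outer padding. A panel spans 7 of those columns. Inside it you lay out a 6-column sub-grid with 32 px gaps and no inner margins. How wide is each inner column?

14 columns + 13 gaps: 14c + 13·12 = 1472.
14c = 1472 − 156 = 1316, so c = 94 px.
Span of 7: 7·94 + 6·12 = 658 + 72 = 730 px.
730 − 5·32 = 570; ÷6 gives d = 95 px.

95 px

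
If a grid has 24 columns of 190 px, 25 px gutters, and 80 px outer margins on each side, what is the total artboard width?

Adding margins, columns and gutters: 160 + 4560 + 575 = 5295 px.

5295 px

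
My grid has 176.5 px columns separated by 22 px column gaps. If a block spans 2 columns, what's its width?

2-column span = 2·176.5 + 1·22 = 375 px.

375 px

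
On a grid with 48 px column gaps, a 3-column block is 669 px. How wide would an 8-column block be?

669 − 2·48 = 573; ÷3 gives c = 191 px.
8-column span = 8·191 + 7·48 = 1864 px.

1864 px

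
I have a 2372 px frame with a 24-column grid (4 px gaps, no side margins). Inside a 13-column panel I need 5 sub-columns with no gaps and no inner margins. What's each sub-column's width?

Subtracting 23 gaps of 4 leaves 2280 for 24 columns, so c = 95 px.
13-column span = 13·95 + 12·4 = 1283 px.
5d = 1283 → d = 256.6 px.

256.6 px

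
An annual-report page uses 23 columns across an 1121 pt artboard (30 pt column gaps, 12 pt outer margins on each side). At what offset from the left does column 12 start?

551 pt

Content = 1121 − 2·12 = 1097 pt.
1097 − 22·30 = 437; ÷23 gives c = 19 pt.
Before column 12: the margin + 11 columns + 11 column gaps.
Offset = 12 + 11·(19 + 30) = 12 + 539 = 551 pt.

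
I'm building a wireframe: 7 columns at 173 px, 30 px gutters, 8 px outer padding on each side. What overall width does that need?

Adding margins, columns and gutters: 16 + 1211 + 180 = 1407 px.

1407 px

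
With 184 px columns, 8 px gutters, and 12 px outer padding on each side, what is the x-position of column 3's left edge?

396 px

Column 3 starts at margin + 2·(column + gutter) = 12 + 2·192 = 396 px.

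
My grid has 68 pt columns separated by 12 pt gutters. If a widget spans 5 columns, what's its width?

5-column span = 5·68 + 4·12 = 388 pt.

388 pt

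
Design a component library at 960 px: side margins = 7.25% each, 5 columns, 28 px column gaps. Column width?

960 × (1 − 2·7.25%) = 960 × 85.5% = 820.8 px for the columns.
820.8 − 4·28 = 708.8; ÷5 gives c = 141.76 px.

141.76 px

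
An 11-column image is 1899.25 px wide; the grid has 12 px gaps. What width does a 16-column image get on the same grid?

2768 px

1899.25 − 10·12 = 1779.25; ÷11 gives c = 161.75 px.
16-column span = 16·161.75 + 15·12 = 2768 px.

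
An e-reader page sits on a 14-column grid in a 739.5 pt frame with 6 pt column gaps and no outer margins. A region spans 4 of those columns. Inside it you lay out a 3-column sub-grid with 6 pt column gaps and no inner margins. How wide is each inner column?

65 pt

14c + 13·6 = 739.5 → 14c = 661.5 → c = 47.25 pt.
Span of 4: 4·47.25 + 3·6 = 189 + 18 = 207 pt.
3d + 2·6 = 207 → 3d = 195 → d = 65 pt.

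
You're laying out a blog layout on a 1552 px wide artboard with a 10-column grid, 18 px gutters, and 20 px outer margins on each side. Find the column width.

Subtract both margins: 1552 − 2·20 = 1512 px.
10 columns + 9 gutters: 10c + 9·18 = 1512.
10c = 1512 − 162 = 1350, so c = 135 px.

135 px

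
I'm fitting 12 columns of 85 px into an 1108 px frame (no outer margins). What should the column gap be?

8 px

Columns use 1020 px, leaving 88 px across 11 column gaps = 8 px each.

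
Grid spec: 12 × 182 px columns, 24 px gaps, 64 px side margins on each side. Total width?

2576 px

Adding margins, columns and gutters: 128 + 2184 + 264 = 2576 px.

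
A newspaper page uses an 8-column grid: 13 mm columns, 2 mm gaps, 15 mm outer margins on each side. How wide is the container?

Container = 2·15 + 8·13 + 7·2 = 30 + 104 + 14 = 148 mm.

148 mm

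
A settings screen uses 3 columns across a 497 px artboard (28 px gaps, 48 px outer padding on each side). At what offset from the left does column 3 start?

Subtract both margins: 497 − 2·48 = 401 px.
Subtracting 2 gaps of 28 leaves 345 for 3 columns, so c = 115 px.
Column 3 starts at margin + 2·(column + gutter) = 48 + 2·143 = 334 px.

334 px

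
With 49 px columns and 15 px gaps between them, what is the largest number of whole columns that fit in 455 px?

Each extra column adds 49 + 15 = 64 px.
(455 + 15) / 64 = 7.34, so 7 columns fit.

7 columns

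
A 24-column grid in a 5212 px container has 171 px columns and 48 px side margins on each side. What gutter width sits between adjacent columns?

44 px

Inside the margins: 5212 − 96 = 5116 px.
24·171 + 23g = 5116 → 23g = 1012 → g = 44 px.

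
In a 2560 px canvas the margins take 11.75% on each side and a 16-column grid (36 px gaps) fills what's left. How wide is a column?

88.65 px

Each margin = 11.75% of 2560 = 300.8 px; content = 2560 − 2·300.8 = 1958.4 px.
16 columns + 15 gaps: 16c + 15·36 = 1958.4.
16c = 1958.4 − 540 = 1418.4, so c = 88.65 px.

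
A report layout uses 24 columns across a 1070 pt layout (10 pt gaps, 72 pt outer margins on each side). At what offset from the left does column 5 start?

228 pt

Content = 1070 − 2·72 = 926 pt.
24 columns + 23 gaps: 24c + 23·10 = 926.
24c = 926 − 230 = 696, so c = 29 pt.
Each column+gutter stride is 39 pt; 4 of them past the 72 pt margin is 72 + 156 = 228 pt.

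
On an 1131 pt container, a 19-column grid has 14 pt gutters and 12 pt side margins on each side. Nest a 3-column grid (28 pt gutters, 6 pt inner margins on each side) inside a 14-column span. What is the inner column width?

248 pt

Inside the margins: 1131 − 24 = 1107 pt.
Subtracting 18 gutters of 14 leaves 855 for 19 columns, so c = 45 pt.
14-column span = 14·45 + 13·14 = 812 pt.
Inner content = 812 − 2·6 = 800 pt.
3d + 2·28 = 800 → 3d = 744 → d = 248 pt.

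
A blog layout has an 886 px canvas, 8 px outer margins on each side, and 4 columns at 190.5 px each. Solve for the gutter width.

Content width = 886 − 2·8 = 870 px.
Columns use 762 px, leaving 108 px across 3 gutters = 36 px each.

36 px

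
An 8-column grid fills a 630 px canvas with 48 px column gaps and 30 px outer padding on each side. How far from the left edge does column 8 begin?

Content = 630 − 2·30 = 570 px.
570 − 7·48 = 234; ÷8 gives c = 29.25 px.
Column 8 starts at margin + 7·(column + gutter) = 30 + 7·77.25 = 570.75 px.

570.75 px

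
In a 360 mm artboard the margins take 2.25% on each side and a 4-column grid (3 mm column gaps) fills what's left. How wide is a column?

83.7 mm

360 × (1 − 2·2.25%) = 360 × 95.5% = 343.8 mm for the columns.
343.8 − 3·3 = 334.8; ÷4 gives c = 83.7 mm.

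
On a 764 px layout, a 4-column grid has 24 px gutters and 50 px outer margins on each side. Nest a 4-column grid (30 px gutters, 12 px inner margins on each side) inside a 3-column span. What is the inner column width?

Subtract both margins: 764 − 2·50 = 664 px.
4 columns + 3 gutters: 4c + 3·24 = 664.
4c = 664 − 72 = 592, so c = 148 px.
3-column span = 3·148 + 2·24 = 492 px.
Inner content = 492 − 2·12 = 468 px.
4d + 3·30 = 468 → 4d = 378 → d = 94.5 px.

94.5 px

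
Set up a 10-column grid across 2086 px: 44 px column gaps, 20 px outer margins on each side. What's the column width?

Take off 40 px of margins, leaving 2046 px.
10c + 9·44 = 2046 → 10c = 1650 → c = 165 px.

165 px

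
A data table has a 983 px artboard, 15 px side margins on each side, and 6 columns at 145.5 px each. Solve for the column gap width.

Inside the margins: 983 − 30 = 953 px.
6 columns take 6·145.5 = 873 px; remaining 80 splits into 5 column gaps.
g = 80 / 5 = 16 px.

16 px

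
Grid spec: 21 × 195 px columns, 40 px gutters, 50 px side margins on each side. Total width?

Canvas = 2·50 + 21·195 + 20·40 = 100 + 4095 + 800 = 4995 px.

4995 px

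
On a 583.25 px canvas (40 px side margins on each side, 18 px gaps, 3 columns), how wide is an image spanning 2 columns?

Inside the margins: 583.25 − 80 = 503.25 px.
Subtracting 2 gaps of 18 leaves 467.25 for 3 columns, so c = 155.75 px.
Span of 2: 2·155.75 + 1·18 = 311.5 + 18 = 329.5 px.

329.5 px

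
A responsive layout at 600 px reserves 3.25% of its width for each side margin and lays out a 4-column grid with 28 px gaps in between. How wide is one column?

119.25 px

Each margin = 3.25% of 600 = 19.5 px; content = 600 − 2·19.5 = 561 px.
Subtracting 3 gaps of 28 leaves 477 for 4 columns, so c = 119.25 px.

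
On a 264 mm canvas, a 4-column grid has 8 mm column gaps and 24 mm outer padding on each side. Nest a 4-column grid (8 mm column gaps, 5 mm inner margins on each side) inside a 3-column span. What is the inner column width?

31.5 mm

Inside the margins: 264 − 48 = 216 mm.
4c + 3·8 = 216 → 4c = 192 → c = 48 mm.
Span of 3: 3·48 + 2·8 = 144 + 16 = 160 mm.
Inner content = 160 − 2·5 = 150 mm.
150 − 3·8 = 126; ÷4 gives d = 31.5 mm.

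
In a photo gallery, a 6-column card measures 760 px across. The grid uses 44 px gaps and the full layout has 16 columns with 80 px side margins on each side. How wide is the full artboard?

6 columns + 5 gaps: 6c + 5·44 = 760.
6c = 760 − 220 = 540, so c = 90 px.
Adding margins, columns and gutters: 160 + 1440 + 660 = 2260 px.

2260 px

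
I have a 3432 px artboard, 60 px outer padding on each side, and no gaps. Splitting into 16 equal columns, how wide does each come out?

Inside the margins: 3432 − 120 = 3312 px.
3312 / 16 = 207 px per column.

207 px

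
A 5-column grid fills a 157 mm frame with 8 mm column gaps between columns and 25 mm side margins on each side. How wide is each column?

15 mm

Inside the margins: 157 − 50 = 107 mm.
5 columns + 4 column gaps: 5c + 4·8 = 107.
5c = 107 − 32 = 75, so c = 15 mm.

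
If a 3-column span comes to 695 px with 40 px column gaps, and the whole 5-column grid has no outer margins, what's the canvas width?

3c + 2·40 = 695 → 3c = 615 → c = 205 px.
Total width: 5·205 + 4·40 = 1185 px.

1185 px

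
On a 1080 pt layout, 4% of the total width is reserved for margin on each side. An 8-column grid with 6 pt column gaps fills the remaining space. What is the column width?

118.95 pt

Margins: 4% × 1080 = 43.2 pt each, so content = 1080 − 86.4 = 993.6 pt.
993.6 − 7·6 = 951.6; ÷8 gives c = 118.95 pt.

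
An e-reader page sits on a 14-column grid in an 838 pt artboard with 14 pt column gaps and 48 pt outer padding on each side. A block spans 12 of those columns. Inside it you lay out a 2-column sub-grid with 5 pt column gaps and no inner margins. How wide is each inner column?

Inside the margins: 838 − 96 = 742 pt.
Subtracting 13 column gaps of 14 leaves 560 for 14 columns, so c = 40 pt.
12-column span = 12·40 + 11·14 = 634 pt.
2 columns + 1 column gap: 2d + 1·5 = 634.
2d = 634 − 5 = 629, so d = 314.5 pt.

314.5 pt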